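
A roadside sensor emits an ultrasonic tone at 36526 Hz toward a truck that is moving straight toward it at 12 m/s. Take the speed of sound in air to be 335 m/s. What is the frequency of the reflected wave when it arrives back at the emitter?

39240 Hz

At the truck (a moving observer), f₁ = f₀ · (v + u)/v = 36526 × 347/335 ≈ 37834 Hz.
The reflection then acts as a moving source: f₂ = f₁ · v/(v − u) ≈ 39240 Hz.
Equivalently f₂ = f₀ · (v + u)/(v − u).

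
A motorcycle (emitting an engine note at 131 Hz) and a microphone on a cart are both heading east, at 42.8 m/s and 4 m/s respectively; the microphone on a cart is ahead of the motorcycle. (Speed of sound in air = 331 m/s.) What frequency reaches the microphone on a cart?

149 Hz

The microphone on a cart is ahead, so the motorcycle is moving toward it while the microphone on a cart is moving away from the motorcycle.
General Doppler shift: f' = f · (v − v_o)/(v − v_s).
f' = 131 × (331 − 4)/(331 − 42.8) = 131 × 327/288.2 ≈ 149 Hz.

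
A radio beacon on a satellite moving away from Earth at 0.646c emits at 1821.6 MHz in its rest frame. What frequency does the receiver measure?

Relativistic Doppler for frequency: f' = f₀ · √((1 − β)/(1 + β)).
f' = 1821.6 × √(0.3540/1.6460) = 1821.6 × 0.46375 ≈ 844.8 MHz.

844.8 MHz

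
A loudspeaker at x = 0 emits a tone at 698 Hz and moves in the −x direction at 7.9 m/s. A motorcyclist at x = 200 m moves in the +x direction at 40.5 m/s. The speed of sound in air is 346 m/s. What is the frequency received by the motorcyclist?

603 Hz

The observer lies on the +x side, so the source is heading away from the observer and the observer is heading away from the source.
General Doppler shift: f' = f · (v − v_o)/(v + v_s).
f' = 698 × (346 − 40.5)/(346 + 7.9) = 698 × 305.5/353.9 ≈ 603 Hz.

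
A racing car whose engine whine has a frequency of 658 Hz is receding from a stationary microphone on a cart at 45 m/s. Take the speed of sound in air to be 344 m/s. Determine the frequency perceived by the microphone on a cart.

582 Hz

Moving source, stationary observer: f' = f · v/(v + v_s) since the source is receding.
f' = 658 × 344/(344 + 45) = 658 × 344/389 ≈ 582 Hz.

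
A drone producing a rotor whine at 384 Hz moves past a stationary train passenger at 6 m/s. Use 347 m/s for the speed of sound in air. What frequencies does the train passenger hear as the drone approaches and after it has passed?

Approaching: f₁ = f · v/(v − v_s) = 384 × 347/341 ≈ 391 Hz.
Receding: f₂ = f · v/(v + v_s) = 384 × 347/353 ≈ 377 Hz.

391 Hz approaching; 377 Hz receding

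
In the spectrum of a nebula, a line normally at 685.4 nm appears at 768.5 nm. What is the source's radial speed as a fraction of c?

λ'/λ₀ = 1.1212 > 1 (redshift), so the source is receding.
λ'/λ₀ = √((1 + β)/(1 − β)) for a receding source ⇒ β = (r² − 1)/(r² + 1) with r = λ'/λ₀.
β = (1.2572 − 1)/(1.2572 + 1) ≈ 0.114.

0.114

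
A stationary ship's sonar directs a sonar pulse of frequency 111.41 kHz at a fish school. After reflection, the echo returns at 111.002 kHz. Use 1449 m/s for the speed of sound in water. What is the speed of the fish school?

2.66 m/s

Double Doppler shift off a moving reflector: f₂ = f₀ · (v + u)/(v − u) (u > 0 toward emitter).
Rearranging, u = v · (f₂ − f₀)/(f₂ + f₀) = 1449 × -0.408/222.412 ≈ -2.66 m/s.
So the fish school is moving at 2.66 m/s away from the emitter.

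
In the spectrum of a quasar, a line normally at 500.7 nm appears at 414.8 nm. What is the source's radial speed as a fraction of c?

0.186c

λ'/λ₀ = 0.8284 < 1 (blueshift), so the source is approaching.
λ'/λ₀ = √((1 − β)/(1 + β)) for an approaching source ⇒ β = (1 − r²)/(1 + r²) with r = λ'/λ₀.
β = (1 − 0.6863)/(1 + 0.6863) ≈ 0.186.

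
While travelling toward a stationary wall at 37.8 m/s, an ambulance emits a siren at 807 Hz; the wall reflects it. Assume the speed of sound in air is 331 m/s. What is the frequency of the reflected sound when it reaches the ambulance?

The wall receives the sound from a moving source: f₁ = f₀ · v/(v − v_e) = 807 × 331/293.2 ≈ 911 Hz.
On the return leg the ambulance is a moving observer: f₂ = f₁ · (v + v_e)/v = 911 × 368.8/331 ≈ 1015 Hz.

1015 Hz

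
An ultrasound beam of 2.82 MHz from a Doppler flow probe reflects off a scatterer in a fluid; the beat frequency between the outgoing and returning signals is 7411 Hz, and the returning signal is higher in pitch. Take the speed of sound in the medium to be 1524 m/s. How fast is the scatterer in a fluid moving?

2.00 m/s

Double Doppler shift off a moving reflector: f₂ = f₀ · (v + u)/(v − u) (u > 0 toward emitter).
Returning signal is higher, so f₂ = f₀ + Δf = 2820000 + 7411 = 2827411 Hz.
Rearranging, u = v · (f₂ − f₀)/(f₂ + f₀) = 1524 × 7411/5647411 ≈ 2.00 m/s.
So the scatterer in a fluid is moving at 2.00 m/s toward the emitter.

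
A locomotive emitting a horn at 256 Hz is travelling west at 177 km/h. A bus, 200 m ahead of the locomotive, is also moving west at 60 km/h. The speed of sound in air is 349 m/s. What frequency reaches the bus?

284 Hz

177 km/h = 49.17 m/s; 60 km/h = 16.67 m/s.
The bus is ahead, so the locomotive is moving toward it while the bus is moving away from the locomotive.
General Doppler shift: f' = f · (v − v_o)/(v − v_s).
f' = 256 × (349 − 16.67)/(349 − 49.17) = 256 × 332.33/299.83 ≈ 284 Hz.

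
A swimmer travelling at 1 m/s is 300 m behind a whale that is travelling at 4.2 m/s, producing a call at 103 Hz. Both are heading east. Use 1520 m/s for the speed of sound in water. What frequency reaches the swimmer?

103 Hz

The swimmer is behind, so the whale is moving away from it while the swimmer is moving toward the whale.
With source receding and observer approaching, f' = f · (v + v_o)/(v + v_s).
f' = 103 × (1520 + 1)/(1520 + 4.2) = 103 × 1521/1524.2 ≈ 103 Hz.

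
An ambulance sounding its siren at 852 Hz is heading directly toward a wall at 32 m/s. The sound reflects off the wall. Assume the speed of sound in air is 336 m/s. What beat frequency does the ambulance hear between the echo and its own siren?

The wall receives the sound from a moving source: f₁ = f₀ · v/(v − v_e) = 852 × 336/304 ≈ 941.7 Hz.
On the return leg the ambulance is a moving observer: f₂ = f₁ · (v + v_e)/v = 941.7 × 368/336 ≈ 1031.4 Hz.
Beat against the emitted tone: |f₂ − f₀| = 2v_e·f₀/(v − v_e) = 2 × 32 × 852/304 ≈ 179 Hz.

179 Hz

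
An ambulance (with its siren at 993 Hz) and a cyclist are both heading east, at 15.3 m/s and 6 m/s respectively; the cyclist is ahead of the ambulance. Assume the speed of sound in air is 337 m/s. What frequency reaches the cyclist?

The cyclist is ahead, so the ambulance is moving toward it while the cyclist is moving away from the ambulance.
General Doppler shift: f' = f · (v − v_o)/(v − v_s).
f' = 993 × (337 − 6)/(337 − 15.3) = 993 × 331/321.7 ≈ 1022 Hz.

1022 Hz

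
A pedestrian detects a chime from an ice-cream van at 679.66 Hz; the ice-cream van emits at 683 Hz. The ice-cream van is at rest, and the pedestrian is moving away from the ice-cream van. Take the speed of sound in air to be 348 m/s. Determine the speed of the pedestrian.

1.70 m/s

f' = f · (v − v_o)/v ⇒ v_o = v · |f'/f − 1|.
v_o = 348 × |679.66/683 − 1| = 348 × 0.00489 ≈ 1.70 m/s.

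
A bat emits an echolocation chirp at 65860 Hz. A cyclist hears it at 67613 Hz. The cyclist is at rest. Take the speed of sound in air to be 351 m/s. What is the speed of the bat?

f' > f, so the bat is approaching.
f' = f · v/(v − v_s) ⇒ v_s = v · |1 − f/f'|.
v_s = 351 × |1 − 65860/67613| = 351 × 0.02593 ≈ 9.1 m/s.

9.1 m/s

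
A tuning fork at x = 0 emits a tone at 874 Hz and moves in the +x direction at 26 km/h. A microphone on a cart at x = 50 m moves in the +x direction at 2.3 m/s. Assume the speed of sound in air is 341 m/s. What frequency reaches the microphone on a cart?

26 km/h = 7.222 m/s.
The observer lies on the +x side, so the source is heading toward the observer and the observer is heading away from the source.
With source approaching and observer receding, f' = f · (v − v_o)/(v − v_s).
f' = 874 × (341 − 2.3)/(341 − 7.222) = 874 × 338.7/333.78 ≈ 887 Hz.

887 Hz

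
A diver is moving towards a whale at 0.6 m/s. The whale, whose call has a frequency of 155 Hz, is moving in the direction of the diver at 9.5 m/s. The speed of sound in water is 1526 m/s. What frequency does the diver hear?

156 Hz

Both move, so f' = f · (v + v_o)/(v − v_s).
f' = 155 × (1526 + 0.6)/(1526 − 9.5) = 155 × 1526.6/1516.5 ≈ 156 Hz.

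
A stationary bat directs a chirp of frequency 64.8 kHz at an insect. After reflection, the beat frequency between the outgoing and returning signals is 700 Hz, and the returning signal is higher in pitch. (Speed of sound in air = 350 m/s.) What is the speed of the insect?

Double Doppler shift off a moving reflector: f₂ = f₀ · (v + u)/(v − u) (u > 0 toward emitter).
Returning signal is higher, so f₂ = f₀ + Δf = 64800 + 700 = 65500 Hz.
Rearranging, u = v · (f₂ − f₀)/(f₂ + f₀) = 350 × 700/130300 ≈ 1.88 m/s.
So the insect is moving at 1.88 m/s toward the emitter.

1.88 m/s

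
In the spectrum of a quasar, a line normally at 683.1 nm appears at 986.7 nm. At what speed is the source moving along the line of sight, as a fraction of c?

0.352

λ'/λ₀ = 1.4444 > 1 (redshift), so the source is receding.
λ'/λ₀ = √((1 + β)/(1 − β)) for a receding source ⇒ β = (r² − 1)/(r² + 1) with r = λ'/λ₀.
β = (2.0864 − 1)/(2.0864 + 1) ≈ 0.352.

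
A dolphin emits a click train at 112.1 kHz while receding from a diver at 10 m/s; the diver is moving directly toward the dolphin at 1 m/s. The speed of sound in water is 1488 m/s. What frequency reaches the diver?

With source receding and observer approaching, f' = f · (v + v_o)/(v + v_s).
f' = 112.1 × (1488 + 1)/(1488 + 10) = 112.1 × 1489/1498 ≈ 111.4 kHz.

111.4 kHz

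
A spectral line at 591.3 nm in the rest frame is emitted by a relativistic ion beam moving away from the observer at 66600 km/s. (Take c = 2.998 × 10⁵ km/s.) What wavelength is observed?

β = v/c = 66600/299800 = 0.2221.
Relativistic Doppler for wavelength: λ' = λ₀ · √((1 + β)/(1 − β)).
λ' = 591.3 × √(1.2221/0.7779) = 591.3 × 1.25347 ≈ 741.2 nm.

741.2 nm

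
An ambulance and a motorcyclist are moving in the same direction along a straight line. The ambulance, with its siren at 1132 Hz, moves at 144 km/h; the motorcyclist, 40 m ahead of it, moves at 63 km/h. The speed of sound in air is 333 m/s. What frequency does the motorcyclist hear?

144 km/h = 40 m/s; 63 km/h = 17.5 m/s.
The motorcyclist is ahead, so the ambulance is moving toward it while the motorcyclist is moving away from the ambulance.
Both move, so f' = f · (v − v_o)/(v − v_s).
f' = 1132 × (333 − 17.5)/(333 − 40) = 1132 × 315.5/293 ≈ 1219 Hz.

1219 Hz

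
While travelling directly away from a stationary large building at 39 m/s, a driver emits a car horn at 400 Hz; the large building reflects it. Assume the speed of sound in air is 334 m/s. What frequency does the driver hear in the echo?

The large building receives the sound from a moving source: f₁ = f₀ · v/(v + v_e) = 400 × 334/373 ≈ 358 Hz.
On the return leg the driver is a moving observer: f₂ = f₁ · (v − v_e)/v = 358 × 295/334 ≈ 316 Hz.

316 Hz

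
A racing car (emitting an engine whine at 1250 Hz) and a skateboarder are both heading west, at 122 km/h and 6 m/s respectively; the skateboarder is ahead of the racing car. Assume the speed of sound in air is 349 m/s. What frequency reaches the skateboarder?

122 km/h = 33.89 m/s.
The skateboarder is ahead, so the racing car is moving toward it while the skateboarder is moving away from the racing car.
General Doppler shift: f' = f · (v − v_o)/(v − v_s).
f' = 1250 × (349 − 6)/(349 − 33.89) = 1250 × 343/315.11 ≈ 1361 Hz.

1361 Hz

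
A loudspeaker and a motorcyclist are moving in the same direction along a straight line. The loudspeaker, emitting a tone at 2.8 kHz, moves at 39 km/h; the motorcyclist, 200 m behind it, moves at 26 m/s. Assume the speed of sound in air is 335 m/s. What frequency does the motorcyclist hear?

2.92 kHz

39 km/h = 10.83 m/s.
The motorcyclist is behind, so the loudspeaker is moving away from it while the motorcyclist is moving toward the loudspeaker.
With source receding and observer approaching, f' = f · (v + v_o)/(v + v_s).
f' = 2.8 × (335 + 26)/(335 + 10.83) = 2.8 × 361/345.83 ≈ 2.92 kHz.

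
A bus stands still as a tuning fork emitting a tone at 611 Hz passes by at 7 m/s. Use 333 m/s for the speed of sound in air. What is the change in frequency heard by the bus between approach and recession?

Approaching: f₁ = f · v/(v − v_s) = 611 × 333/326 ≈ 624.1 Hz.
Receding: f₂ = f · v/(v + v_s) = 611 × 333/340 ≈ 598.4 Hz.
Drop: f₁ − f₂ = 2f·v·v_s/(v² − v_s²) = 2 × 611 × 333 × 7/(333² − 7²) ≈ 25.7 Hz.

25.7 Hz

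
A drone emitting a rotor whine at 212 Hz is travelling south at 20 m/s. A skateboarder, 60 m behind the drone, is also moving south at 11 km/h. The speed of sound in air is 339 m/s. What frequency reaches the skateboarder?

202 Hz

11 km/h = 3.056 m/s.
The skateboarder is behind, so the drone is moving away from it while the skateboarder is moving toward the drone.
General Doppler shift: f' = f · (v + v_o)/(v + v_s).
f' = 212 × (339 + 3.056)/(339 + 20) = 212 × 342.06/359 ≈ 202 Hz.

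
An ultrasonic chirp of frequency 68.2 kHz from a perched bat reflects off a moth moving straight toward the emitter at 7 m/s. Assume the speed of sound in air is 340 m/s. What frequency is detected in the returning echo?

71.1 kHz

At the moth (a moving observer), f₁ = f₀ · (v + u)/v = 68.2 × 347/340 ≈ 69.6 kHz.
On reflection it acts as a source moving toward the stationary detector: f₂ = f₁ · v/(v − u) = 69.6 × 340/333 ≈ 71.1 kHz.
Equivalently f₂ = f₀ · (v + u)/(v − u).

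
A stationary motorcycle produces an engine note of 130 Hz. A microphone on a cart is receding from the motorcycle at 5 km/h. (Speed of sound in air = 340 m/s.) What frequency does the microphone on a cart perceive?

5 km/h = 1.389 m/s.
Moving observer, stationary source: f' = f · (v − v_o)/v.
f' = 130 × (340 − 1.389)/340 = 130 × 338.61/340 ≈ 129 Hz.

129 Hz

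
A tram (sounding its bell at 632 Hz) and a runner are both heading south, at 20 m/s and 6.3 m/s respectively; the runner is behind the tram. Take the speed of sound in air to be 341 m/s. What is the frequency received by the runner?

The runner is behind, so the tram is moving away from it while the runner is moving toward the tram.
Both move, so f' = f · (v + v_o)/(v + v_s).
f' = 632 × (341 + 6.3)/(341 + 20) = 632 × 347.3/361 ≈ 608 Hz.

608 Hz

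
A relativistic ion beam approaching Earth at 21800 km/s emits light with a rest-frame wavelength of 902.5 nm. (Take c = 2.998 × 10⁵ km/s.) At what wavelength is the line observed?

β = v/c = 21800/299800 = 0.0727.
Relativistic Doppler for wavelength: λ' = λ₀ · √((1 − β)/(1 + β)).
λ' = 902.5 × √(0.9273/1.0727) = 902.5 × 0.92975 ≈ 839.1 nm.

839.1 nm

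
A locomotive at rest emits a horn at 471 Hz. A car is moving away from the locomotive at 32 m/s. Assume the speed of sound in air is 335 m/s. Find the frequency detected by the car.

426 Hz

Only the observer moves, away from the source, so f' = f · (v − v_o)/v.
f' = 471 × (335 − 32)/335 = 471 × 303/335 ≈ 426 Hz.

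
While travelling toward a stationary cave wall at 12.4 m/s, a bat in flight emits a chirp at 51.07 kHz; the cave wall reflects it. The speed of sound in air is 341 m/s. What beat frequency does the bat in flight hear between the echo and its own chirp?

The cave wall receives the sound from a moving source: f₁ = f₀ · v/(v − v_e) = 51.07 × 341/328.6 ≈ 53.00 kHz.
On the return leg the bat in flight is a moving observer: f₂ = f₁ · (v + v_e)/v = 53.00 × 353.4/341 ≈ 54.92 kHz.
Beat against the emitted tone (with f₀ = 51070 Hz): |f₂ − f₀| = 2v_e·f₀/(v − v_e) = 2 × 12.4 × 51070/328.6 ≈ 3854 Hz.

3854 Hz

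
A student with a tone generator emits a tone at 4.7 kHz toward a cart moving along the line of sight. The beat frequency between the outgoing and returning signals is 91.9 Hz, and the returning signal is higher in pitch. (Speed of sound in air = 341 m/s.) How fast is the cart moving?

3.3 m/s

Double Doppler shift off a moving reflector: f₂ = f₀ · (v + u)/(v − u) (u > 0 toward emitter).
Returning signal is higher, so f₂ = f₀ + Δf = 4700 + 91.9 = 4791.9 Hz.
Rearranging, u = v · (f₂ − f₀)/(f₂ + f₀) = 341 × 91.9/9491.9 ≈ 3.3 m/s.
So the cart is moving at 3.3 m/s toward the emitter.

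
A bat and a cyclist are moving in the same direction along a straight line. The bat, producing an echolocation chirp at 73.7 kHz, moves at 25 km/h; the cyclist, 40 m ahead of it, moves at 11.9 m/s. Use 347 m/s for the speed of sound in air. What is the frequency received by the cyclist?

25 km/h = 6.944 m/s.
The cyclist is ahead, so the bat is moving toward it while the cyclist is moving away from the bat.
With source approaching and observer receding, f' = f · (v − v_o)/(v − v_s).
f' = 73.7 × (347 − 11.9)/(347 − 6.944) = 73.7 × 335.1/340.06 ≈ 72.6 kHz.

72.6 kHz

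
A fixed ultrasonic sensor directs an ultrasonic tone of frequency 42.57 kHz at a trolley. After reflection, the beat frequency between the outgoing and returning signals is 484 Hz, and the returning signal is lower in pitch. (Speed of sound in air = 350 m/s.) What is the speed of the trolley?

Double Doppler shift off a moving reflector: f₂ = f₀ · (v + u)/(v − u) (u > 0 toward emitter).
Returning signal is lower, so f₂ = f₀ − Δf = 42570 − 484 = 42086 Hz.
Rearranging, u = v · (f₂ − f₀)/(f₂ + f₀) = 350 × -484/84656 ≈ -2.00 m/s.
So the trolley is moving at 2.00 m/s away from the emitter.

2.00 m/s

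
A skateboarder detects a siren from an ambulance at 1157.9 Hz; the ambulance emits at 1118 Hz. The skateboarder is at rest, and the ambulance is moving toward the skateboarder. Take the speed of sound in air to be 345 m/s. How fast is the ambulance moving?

f' = f · v/(v − v_s) ⇒ v_s = v · |1 − f/f'|.
v_s = 345 × |1 − 1118/1157.9| = 345 × 0.03446 ≈ 11.9 m/s.

11.9 m/s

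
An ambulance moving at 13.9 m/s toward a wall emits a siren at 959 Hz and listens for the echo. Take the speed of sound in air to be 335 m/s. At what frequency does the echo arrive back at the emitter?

The wall receives the sound from a moving source: f₁ = f₀ · v/(v − v_e) = 959 × 335/321.1 ≈ 1001 Hz.
On the return leg the ambulance is a moving observer: f₂ = f₁ · (v + v_e)/v = 1001 × 348.9/335 ≈ 1042 Hz.

1042 Hz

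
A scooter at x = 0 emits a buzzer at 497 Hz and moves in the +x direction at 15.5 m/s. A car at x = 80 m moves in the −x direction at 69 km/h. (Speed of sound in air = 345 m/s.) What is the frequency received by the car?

69 km/h = 19.17 m/s.
The observer lies on the +x side, so the source is heading toward the observer and the observer is heading toward the source.
General Doppler shift: f' = f · (v + v_o)/(v − v_s).
f' = 497 × (345 + 19.17)/(345 − 15.5) = 497 × 364.17/329.5 ≈ 549 Hz.

549 Hz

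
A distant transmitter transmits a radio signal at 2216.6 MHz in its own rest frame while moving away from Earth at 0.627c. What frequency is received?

1061.3 MHz

Relativistic Doppler for frequency: f' = f₀ · √((1 − β)/(1 + β)).
f' = 2216.6 × √(0.3730/1.6270) = 2216.6 × 0.47881 ≈ 1061.3 MHz.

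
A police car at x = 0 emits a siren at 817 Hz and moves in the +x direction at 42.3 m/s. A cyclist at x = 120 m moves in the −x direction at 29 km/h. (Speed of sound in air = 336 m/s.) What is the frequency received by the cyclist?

29 km/h = 8.056 m/s.
The observer lies on the +x side, so the source is heading toward the observer and the observer is heading toward the source.
With source approaching and observer approaching, f' = f · (v + v_o)/(v − v_s).
f' = 817 × (336 + 8.056)/(336 − 42.3) = 817 × 344.06/293.7 ≈ 957 Hz.

957 Hz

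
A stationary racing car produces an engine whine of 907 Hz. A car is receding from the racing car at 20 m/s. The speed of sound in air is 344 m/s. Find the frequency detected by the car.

854 Hz

Moving observer, stationary source: f' = f · (v − v_o)/v.
f' = 907 × (344 − 20)/344 = 907 × 324/344 ≈ 854 Hz.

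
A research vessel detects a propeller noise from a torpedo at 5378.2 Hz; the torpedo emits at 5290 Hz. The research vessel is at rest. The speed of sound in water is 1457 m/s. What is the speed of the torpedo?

23.9 m/s

f' > f, so the torpedo is approaching.
f' = f · v/(v − v_s) ⇒ v_s = v · |1 − f/f'|.
v_s = 1457 × |1 − 5290/5378.2| = 1457 × 0.0164 ≈ 23.9 m/s.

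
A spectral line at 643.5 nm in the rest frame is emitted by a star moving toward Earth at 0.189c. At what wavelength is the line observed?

531.5 nm

Relativistic Doppler for wavelength: λ' = λ₀ · √((1 − β)/(1 + β)).
λ' = 643.5 × √(0.8110/1.1890) = 643.5 × 0.82588 ≈ 531.5 nm.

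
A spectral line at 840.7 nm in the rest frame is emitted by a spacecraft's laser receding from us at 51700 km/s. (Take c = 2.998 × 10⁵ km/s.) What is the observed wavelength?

1000.7 nm

β = v/c = 51700/299800 = 0.1724.
Relativistic Doppler for wavelength: λ' = λ₀ · √((1 + β)/(1 − β)).
λ' = 840.7 × √(1.1724/0.8276) = 840.7 × 1.19028 ≈ 1000.7 nm.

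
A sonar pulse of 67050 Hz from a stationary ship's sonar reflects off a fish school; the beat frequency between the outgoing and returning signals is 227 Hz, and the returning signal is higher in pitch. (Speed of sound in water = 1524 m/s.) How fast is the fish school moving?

2.58 m/s

Double Doppler shift off a moving reflector: f₂ = f₀ · (v + u)/(v − u) (u > 0 toward emitter).
Returning signal is higher, so f₂ = f₀ + Δf = 67050 + 227 = 67277 Hz.
Rearranging, u = v · (f₂ − f₀)/(f₂ + f₀) = 1524 × 227/134327 ≈ 2.58 m/s.
So the fish school is moving at 2.58 m/s toward the emitter.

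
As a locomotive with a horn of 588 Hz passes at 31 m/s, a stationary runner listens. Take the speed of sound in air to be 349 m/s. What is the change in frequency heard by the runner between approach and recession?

105 Hz

Approaching: f₁ = f · v/(v − v_s) = 588 × 349/318 ≈ 645 Hz.
Receding: f₂ = f · v/(v + v_s) = 588 × 349/380 ≈ 540 Hz.
Drop: f₁ − f₂ = 2f·v·v_s/(v² − v_s²) = 2 × 588 × 349 × 31/(349² − 31²) ≈ 105 Hz.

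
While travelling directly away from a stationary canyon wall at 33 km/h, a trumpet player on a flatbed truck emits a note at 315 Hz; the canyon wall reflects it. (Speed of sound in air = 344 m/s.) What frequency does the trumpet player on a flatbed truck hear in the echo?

299 Hz

33 km/h = 9.167 m/s.
The canyon wall receives the sound from a moving source: f₁ = f₀ · v/(v + v_e) = 315 × 344/353.17 ≈ 307 Hz.
On the return leg the trumpet player on a flatbed truck is a moving observer: f₂ = f₁ · (v − v_e)/v = 307 × 334.83/344 ≈ 299 Hz.
Equivalently f₂ = f₀ · (v − v_e)/(v + v_e).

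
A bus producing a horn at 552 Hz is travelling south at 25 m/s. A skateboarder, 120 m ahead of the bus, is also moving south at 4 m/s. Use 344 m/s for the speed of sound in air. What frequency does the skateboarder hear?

The skateboarder is ahead, so the bus is moving toward it while the skateboarder is moving away from the bus.
Both move, so f' = f · (v − v_o)/(v − v_s).
f' = 552 × (344 − 4)/(344 − 25) = 552 × 340/319 ≈ 588 Hz.

588 Hz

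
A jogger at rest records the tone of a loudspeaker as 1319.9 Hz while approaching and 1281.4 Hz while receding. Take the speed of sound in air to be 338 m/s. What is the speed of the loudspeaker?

f₁/f₂ = (v + v_s)/(v − v_s), so v_s = v · (f₁ − f₂)/(f₁ + f₂).
v_s = 338 × (1319.9 − 1281.4)/(1319.9 + 1281.4) = 338 × 38.5/2601.3 ≈ 5.0 m/s.

5.0 m/s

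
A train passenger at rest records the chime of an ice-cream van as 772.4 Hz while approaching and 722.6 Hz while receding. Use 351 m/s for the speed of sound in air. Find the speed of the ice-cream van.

11.7 m/s

f₁/f₂ = (v + v_s)/(v − v_s), so v_s = v · (f₁ − f₂)/(f₁ + f₂).
v_s = 351 × (772.4 − 722.6)/(772.4 + 722.6) = 351 × 49.8/1495.0 ≈ 11.7 m/s.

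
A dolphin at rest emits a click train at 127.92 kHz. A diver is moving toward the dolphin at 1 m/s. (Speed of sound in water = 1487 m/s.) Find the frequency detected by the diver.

128.0 kHz

Moving observer, stationary source: f' = f · (v + v_o)/v.
f' = 127.92 × (1487 + 1)/1487 = 127.92 × 1488/1487 ≈ 128.0 kHz.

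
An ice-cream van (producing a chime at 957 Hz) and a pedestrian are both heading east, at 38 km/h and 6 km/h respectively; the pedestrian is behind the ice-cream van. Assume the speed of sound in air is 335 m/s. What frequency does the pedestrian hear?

932 Hz

38 km/h = 10.56 m/s; 6 km/h = 1.667 m/s.
The pedestrian is behind, so the ice-cream van is moving away from it while the pedestrian is moving toward the ice-cream van.
General Doppler shift: f' = f · (v + v_o)/(v + v_s).
f' = 957 × (335 + 1.667)/(335 + 10.56) = 957 × 336.67/345.56 ≈ 932 Hz.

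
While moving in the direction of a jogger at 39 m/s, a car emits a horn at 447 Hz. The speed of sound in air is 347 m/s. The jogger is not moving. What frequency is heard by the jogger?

Only the source moves, toward the listener, so f' = f · v/(v − v_s).
f' = 447 × 347/(347 − 39) = 447 × 347/308 ≈ 504 Hz.

504 Hz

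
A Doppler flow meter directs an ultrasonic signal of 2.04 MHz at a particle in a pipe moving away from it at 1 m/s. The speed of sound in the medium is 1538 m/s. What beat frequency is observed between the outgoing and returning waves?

2651 Hz

At the particle in a pipe (a moving observer), f₁ = f₀ · (v − u)/v = 2.04 × 1537/1538 ≈ 2.03867 MHz.
The reflection then acts as a moving source: f₂ = f₁ · v/(v + u) ≈ 2.03735 MHz.
Beat frequency (with f₀ = 2040000 Hz): |f₂ − f₀| = 2u·f₀/(v + u) = 2 × 1 × 2040000/1539 ≈ 2651 Hz.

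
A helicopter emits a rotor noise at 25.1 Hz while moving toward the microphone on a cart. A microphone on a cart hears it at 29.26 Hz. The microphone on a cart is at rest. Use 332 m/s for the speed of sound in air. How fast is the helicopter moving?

f' = f · v/(v − v_s) ⇒ v_s = v · |1 − f/f'|.
v_s = 332 × |1 − 25.1/29.26| = 332 × 0.1422 ≈ 47 m/s.

47 m/s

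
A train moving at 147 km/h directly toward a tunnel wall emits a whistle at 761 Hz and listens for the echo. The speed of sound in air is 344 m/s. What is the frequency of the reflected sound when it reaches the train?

966 Hz

147 km/h = 40.83 m/s.
The tunnel wall receives the sound from a moving source: f₁ = f₀ · v/(v − v_e) = 761 × 344/303.17 ≈ 863 Hz.
On the return leg the train is a moving observer: f₂ = f₁ · (v + v_e)/v = 863 × 384.83/344 ≈ 966 Hz.
Equivalently f₂ = f₀ · (v + v_e)/(v − v_e).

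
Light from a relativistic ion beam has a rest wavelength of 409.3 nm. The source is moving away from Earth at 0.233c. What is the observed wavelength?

519.0 nm

Relativistic Doppler for wavelength: λ' = λ₀ · √((1 + β)/(1 − β)).
λ' = 409.3 × √(1.2330/0.7670) = 409.3 × 1.26790 ≈ 519.0 nm.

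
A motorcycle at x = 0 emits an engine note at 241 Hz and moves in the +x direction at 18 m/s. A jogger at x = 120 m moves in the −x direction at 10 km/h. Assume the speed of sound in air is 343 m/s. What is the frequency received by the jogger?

10 km/h = 2.778 m/s.
The observer lies on the +x side, so the source is heading toward the observer and the observer is heading toward the source.
Both move, so f' = f · (v + v_o)/(v − v_s).
f' = 241 × (343 + 2.778)/(343 − 18) = 241 × 345.78/325 ≈ 256 Hz.

256 Hz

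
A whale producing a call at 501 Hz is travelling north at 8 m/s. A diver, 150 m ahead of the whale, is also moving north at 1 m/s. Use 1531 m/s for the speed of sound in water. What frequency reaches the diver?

The diver is ahead, so the whale is moving toward it while the diver is moving away from the whale.
Both move, so f' = f · (v − v_o)/(v − v_s).
f' = 501 × (1531 − 1)/(1531 − 8) = 501 × 1530/1523 ≈ 503 Hz.

503 Hz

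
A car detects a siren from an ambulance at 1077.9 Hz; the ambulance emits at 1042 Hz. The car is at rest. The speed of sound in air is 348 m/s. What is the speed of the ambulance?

11.6 m/s

f' > f, so the ambulance is approaching.
f' = f · v/(v − v_s) ⇒ v_s = v · |1 − f/f'|.
v_s = 348 × |1 − 1042/1077.9| = 348 × 0.03331 ≈ 11.6 m/s.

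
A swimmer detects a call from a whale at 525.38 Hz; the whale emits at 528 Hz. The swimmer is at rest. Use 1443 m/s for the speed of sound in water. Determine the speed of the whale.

f' < f, so the whale is receding.
f' = f · v/(v + v_s) ⇒ v_s = v · |1 − f/f'|.
v_s = 1443 × |1 − 528/525.38| = 1443 × 0.004987 ≈ 7.2 m/s.

7.2 m/s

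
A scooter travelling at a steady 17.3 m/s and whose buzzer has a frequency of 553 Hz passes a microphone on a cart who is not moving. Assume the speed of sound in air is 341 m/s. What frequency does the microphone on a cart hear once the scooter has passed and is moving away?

Receding: f₂ = f · v/(v + v_s) = 553 × 341/358.3 ≈ 526 Hz.

526 Hz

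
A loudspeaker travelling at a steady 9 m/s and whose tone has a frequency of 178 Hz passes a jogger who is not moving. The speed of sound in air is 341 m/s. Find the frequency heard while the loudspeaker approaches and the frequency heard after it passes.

183 Hz approaching; 173 Hz receding

Approaching: f₁ = f · v/(v − v_s) = 178 × 341/332 ≈ 183 Hz.
Receding: f₂ = f · v/(v + v_s) = 178 × 341/350 ≈ 173 Hz.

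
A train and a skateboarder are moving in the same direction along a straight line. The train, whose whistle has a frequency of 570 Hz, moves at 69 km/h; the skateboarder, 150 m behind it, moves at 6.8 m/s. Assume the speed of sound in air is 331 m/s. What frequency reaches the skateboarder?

550 Hz

69 km/h = 19.17 m/s.
The skateboarder is behind, so the train is moving away from it while the skateboarder is moving toward the train.
With source receding and observer approaching, f' = f · (v + v_o)/(v + v_s).
f' = 570 × (331 + 6.8)/(331 + 19.17) = 570 × 337.8/350.17 ≈ 550 Hz.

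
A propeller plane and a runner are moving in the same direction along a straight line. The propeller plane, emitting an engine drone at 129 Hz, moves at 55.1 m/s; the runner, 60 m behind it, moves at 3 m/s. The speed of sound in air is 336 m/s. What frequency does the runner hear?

The runner is behind, so the propeller plane is moving away from it while the runner is moving toward the propeller plane.
With source receding and observer approaching, f' = f · (v + v_o)/(v + v_s).
f' = 129 × (336 + 3)/(336 + 55.1) = 129 × 339/391.1 ≈ 112 Hz.

112 Hz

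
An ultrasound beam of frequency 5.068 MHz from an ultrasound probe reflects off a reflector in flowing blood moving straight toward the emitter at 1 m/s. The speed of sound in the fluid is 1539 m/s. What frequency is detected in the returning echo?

5.075 MHz

The reflector in flowing blood first receives the wave as a moving observer: f₁ = f₀ · (v + u)/v = 5.068 × (1539 + 1)/1539 ≈ 5.071 MHz.
The reflection then acts as a moving source: f₂ = f₁ · v/(v − u) ≈ 5.075 MHz.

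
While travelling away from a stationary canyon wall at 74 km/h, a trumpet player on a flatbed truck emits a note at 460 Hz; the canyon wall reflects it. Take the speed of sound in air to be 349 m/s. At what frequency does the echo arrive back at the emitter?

74 km/h = 20.56 m/s.
The canyon wall receives the sound from a moving source: f₁ = f₀ · v/(v + v_e) = 460 × 349/369.56 ≈ 434 Hz.
On the return leg the trumpet player on a flatbed truck is a moving observer: f₂ = f₁ · (v − v_e)/v = 434 × 328.44/349 ≈ 409 Hz.

409 Hz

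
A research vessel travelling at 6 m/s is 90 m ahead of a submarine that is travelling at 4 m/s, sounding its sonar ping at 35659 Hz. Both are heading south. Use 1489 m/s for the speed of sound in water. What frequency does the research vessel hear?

35611 Hz

The research vessel is ahead, so the submarine is moving toward it while the research vessel is moving away from the submarine.
With source approaching and observer receding, f' = f · (v − v_o)/(v − v_s).
f' = 35659 × (1489 − 6)/(1489 − 4) = 35659 × 1483/1485 ≈ 35611 Hz.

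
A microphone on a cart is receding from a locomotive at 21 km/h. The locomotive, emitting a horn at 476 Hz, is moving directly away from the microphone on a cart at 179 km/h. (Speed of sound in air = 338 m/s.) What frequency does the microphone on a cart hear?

408 Hz

179 km/h = 49.72 m/s; 21 km/h = 5.833 m/s.
With source receding and observer receding, f' = f · (v − v_o)/(v + v_s).
f' = 476 × (338 − 5.833)/(338 + 49.72) = 476 × 332.17/387.72 ≈ 408 Hz.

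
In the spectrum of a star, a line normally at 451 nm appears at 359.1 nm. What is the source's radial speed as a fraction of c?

0.224

λ'/λ₀ = 0.7962 < 1 (blueshift), so the source is approaching.
λ'/λ₀ = √((1 − β)/(1 + β)) for an approaching source ⇒ β = (1 − r²)/(1 + r²) with r = λ'/λ₀.
β = (1 − 0.6340)/(1 + 0.6340) ≈ 0.224.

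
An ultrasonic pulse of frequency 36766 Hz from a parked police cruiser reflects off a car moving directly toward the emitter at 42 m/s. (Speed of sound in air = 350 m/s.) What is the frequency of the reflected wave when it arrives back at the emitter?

46793 Hz

At the car (a moving observer), f₁ = f₀ · (v + u)/v = 36766 × 392/350 ≈ 41178 Hz.
On reflection it acts as a source moving toward the stationary detector: f₂ = f₁ · v/(v − u) = 41178 × 350/308 ≈ 46793 Hz.
Equivalently f₂ = f₀ · (v + u)/(v − u).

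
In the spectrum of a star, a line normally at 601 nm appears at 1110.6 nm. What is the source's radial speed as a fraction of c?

0.547

λ'/λ₀ = 1.8479 > 1 (redshift), so the source is receding.
λ'/λ₀ = √((1 + β)/(1 − β)) for a receding source ⇒ β = (r² − 1)/(r² + 1) with r = λ'/λ₀.
β = (3.4148 − 1)/(3.4148 + 1) ≈ 0.547.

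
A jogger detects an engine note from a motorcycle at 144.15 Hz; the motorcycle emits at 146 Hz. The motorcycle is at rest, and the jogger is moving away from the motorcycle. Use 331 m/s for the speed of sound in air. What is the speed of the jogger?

4.2 m/s

f' = f · (v − v_o)/v ⇒ v_o = v · |f'/f − 1|.
v_o = 331 × |144.15/146 − 1| = 331 × 0.01267 ≈ 4.2 m/s.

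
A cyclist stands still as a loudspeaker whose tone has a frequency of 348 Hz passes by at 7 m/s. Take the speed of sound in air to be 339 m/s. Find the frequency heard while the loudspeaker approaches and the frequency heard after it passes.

355 Hz approaching; 341 Hz receding

Approaching: f₁ = f · v/(v − v_s) = 348 × 339/332 ≈ 355 Hz.
Receding: f₂ = f · v/(v + v_s) = 348 × 339/346 ≈ 341 Hz.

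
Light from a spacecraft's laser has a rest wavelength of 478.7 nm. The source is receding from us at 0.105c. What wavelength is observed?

531.9 nm

Relativistic Doppler for wavelength: λ' = λ₀ · √((1 + β)/(1 − β)).
λ' = 478.7 × √(1.1050/0.8950) = 478.7 × 1.11114 ≈ 531.9 nm.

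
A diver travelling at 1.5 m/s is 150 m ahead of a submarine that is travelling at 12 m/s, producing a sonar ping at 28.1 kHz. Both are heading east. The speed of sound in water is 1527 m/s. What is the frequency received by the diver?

The diver is ahead, so the submarine is moving toward it while the diver is moving away from the submarine.
General Doppler shift: f' = f · (v − v_o)/(v − v_s).
f' = 28.1 × (1527 − 1.5)/(1527 − 12) = 28.1 × 1525.5/1515 ≈ 28.3 kHz.

28.3 kHz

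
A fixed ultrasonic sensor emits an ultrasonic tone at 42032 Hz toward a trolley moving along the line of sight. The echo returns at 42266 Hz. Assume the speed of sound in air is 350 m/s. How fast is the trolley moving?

0.97 m/s

Double Doppler shift off a moving reflector: f₂ = f₀ · (v + u)/(v − u) (u > 0 toward emitter).
Rearranging, u = v · (f₂ − f₀)/(f₂ + f₀) = 350 × 234/84298 ≈ 0.97 m/s.
So the trolley is moving at 0.97 m/s toward the emitter.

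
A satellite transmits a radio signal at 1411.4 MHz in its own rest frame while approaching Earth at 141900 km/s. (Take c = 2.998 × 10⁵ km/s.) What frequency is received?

2360.6 MHz

β = v/c = 141900/299800 = 0.4733.
Relativistic Doppler for frequency: f' = f₀ · √((1 + β)/(1 − β)).
f' = 1411.4 × √(1.4733/0.5267) = 1411.4 × 1.67253 ≈ 2360.6 MHz.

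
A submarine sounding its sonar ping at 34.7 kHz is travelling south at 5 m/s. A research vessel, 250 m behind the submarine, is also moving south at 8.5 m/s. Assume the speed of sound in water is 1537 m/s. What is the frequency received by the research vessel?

34.8 kHz

The research vessel is behind, so the submarine is moving away from it while the research vessel is moving toward the submarine.
With source receding and observer approaching, f' = f · (v + v_o)/(v + v_s).
f' = 34.7 × (1537 + 8.5)/(1537 + 5) = 34.7 × 1545.5/1542 ≈ 34.8 kHz.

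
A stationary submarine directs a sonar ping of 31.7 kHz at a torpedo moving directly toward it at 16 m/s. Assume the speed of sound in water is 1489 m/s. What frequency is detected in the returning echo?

32.4 kHz

The torpedo first receives the wave as a moving observer: f₁ = f₀ · (v + u)/v = 31.7 × (1489 + 16)/1489 ≈ 32.0 kHz.
On reflection it acts as a source moving toward the stationary detector: f₂ = f₁ · v/(v − u) = 32.0 × 1489/1473 ≈ 32.4 kHz.
Equivalently f₂ = f₀ · (v + u)/(v − u).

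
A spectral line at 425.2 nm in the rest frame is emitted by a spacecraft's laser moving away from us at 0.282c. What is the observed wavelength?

568.2 nm

Relativistic Doppler for wavelength: λ' = λ₀ · √((1 + β)/(1 − β)).
λ' = 425.2 × √(1.2820/0.7180) = 425.2 × 1.33623 ≈ 568.2 nm.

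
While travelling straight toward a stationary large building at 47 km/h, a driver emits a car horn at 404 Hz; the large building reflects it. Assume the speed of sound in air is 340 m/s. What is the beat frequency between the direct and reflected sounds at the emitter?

32.3 Hz

47 km/h = 13.06 m/s.
The large building receives the sound from a moving source: f₁ = f₀ · v/(v − v_e) = 404 × 340/326.94 ≈ 420.1 Hz.
On the return leg the driver is a moving observer: f₂ = f₁ · (v + v_e)/v = 420.1 × 353.06/340 ≈ 436.3 Hz.
Equivalently f₂ = f₀ · (v + v_e)/(v − v_e).
Beat against the emitted tone: |f₂ − f₀| = 2v_e·f₀/(v − v_e) = 2 × 13.06 × 404/326.94 ≈ 32.3 Hz.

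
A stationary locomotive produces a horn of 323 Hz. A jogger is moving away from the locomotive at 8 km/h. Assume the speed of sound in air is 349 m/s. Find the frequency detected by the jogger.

8 km/h = 2.222 m/s.
Moving observer, stationary source: f' = f · (v − v_o)/v.
f' = 323 × (349 − 2.222)/349 = 323 × 346.78/349 ≈ 321 Hz.

321 Hz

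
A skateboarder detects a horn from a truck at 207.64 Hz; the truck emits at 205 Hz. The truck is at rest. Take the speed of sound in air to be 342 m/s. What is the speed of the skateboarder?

f' > f, so the skateboarder is approaching.
f' = f · (v + v_o)/v ⇒ v_o = v · |f'/f − 1|.
v_o = 342 × |207.64/205 − 1| = 342 × 0.01288 ≈ 4.4 m/s.

4.4 m/s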